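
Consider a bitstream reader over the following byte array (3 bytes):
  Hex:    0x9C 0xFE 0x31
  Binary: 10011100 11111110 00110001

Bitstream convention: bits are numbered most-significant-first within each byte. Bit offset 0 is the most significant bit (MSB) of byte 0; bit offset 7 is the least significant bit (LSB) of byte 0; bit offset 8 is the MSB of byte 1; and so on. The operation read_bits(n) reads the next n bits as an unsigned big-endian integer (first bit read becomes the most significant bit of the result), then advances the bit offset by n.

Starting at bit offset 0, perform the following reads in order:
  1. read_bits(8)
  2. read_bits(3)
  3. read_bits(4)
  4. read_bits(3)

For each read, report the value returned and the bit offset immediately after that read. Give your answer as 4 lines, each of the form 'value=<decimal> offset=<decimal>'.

Read 1: bits[0:8] width=8 -> value=156 (bin 10011100); offset now 8 = byte 1 bit 0; 16 bits remain
Read 2: bits[8:11] width=3 -> value=7 (bin 111); offset now 11 = byte 1 bit 3; 13 bits remain
Read 3: bits[11:15] width=4 -> value=15 (bin 1111); offset now 15 = byte 1 bit 7; 9 bits remain
Read 4: bits[15:18] width=3 -> value=0 (bin 000); offset now 18 = byte 2 bit 2; 6 bits remain

Answer: value=156 offset=8
value=7 offset=11
value=15 offset=15
value=0 offset=18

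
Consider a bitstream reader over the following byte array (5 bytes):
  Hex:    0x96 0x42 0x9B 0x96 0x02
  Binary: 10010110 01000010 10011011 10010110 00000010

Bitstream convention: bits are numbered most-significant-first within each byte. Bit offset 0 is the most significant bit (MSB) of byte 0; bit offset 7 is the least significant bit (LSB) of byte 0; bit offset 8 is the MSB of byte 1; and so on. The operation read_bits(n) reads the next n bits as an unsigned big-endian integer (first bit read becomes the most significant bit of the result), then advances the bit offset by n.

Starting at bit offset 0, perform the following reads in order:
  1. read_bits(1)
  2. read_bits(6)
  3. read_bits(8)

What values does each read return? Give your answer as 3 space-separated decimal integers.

Answer: 1 11 33

Derivation:
Read 1: bits[0:1] width=1 -> value=1 (bin 1); offset now 1 = byte 0 bit 1; 39 bits remain
Read 2: bits[1:7] width=6 -> value=11 (bin 001011); offset now 7 = byte 0 bit 7; 33 bits remain
Read 3: bits[7:15] width=8 -> value=33 (bin 00100001); offset now 15 = byte 1 bit 7; 25 bits remain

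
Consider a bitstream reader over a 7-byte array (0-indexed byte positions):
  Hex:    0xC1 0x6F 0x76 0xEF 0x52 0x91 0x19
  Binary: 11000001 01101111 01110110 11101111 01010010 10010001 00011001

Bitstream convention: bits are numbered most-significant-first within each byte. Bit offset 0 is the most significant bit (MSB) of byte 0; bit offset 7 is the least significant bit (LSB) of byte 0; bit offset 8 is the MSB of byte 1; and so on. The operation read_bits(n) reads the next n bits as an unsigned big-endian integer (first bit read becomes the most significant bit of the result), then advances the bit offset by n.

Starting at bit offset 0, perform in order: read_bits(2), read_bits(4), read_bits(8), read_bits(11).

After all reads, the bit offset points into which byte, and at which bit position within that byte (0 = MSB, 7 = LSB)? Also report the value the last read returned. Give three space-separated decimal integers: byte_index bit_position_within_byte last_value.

Answer: 3 1 1773

Derivation:
Read 1: bits[0:2] width=2 -> value=3 (bin 11); offset now 2 = byte 0 bit 2; 54 bits remain
Read 2: bits[2:6] width=4 -> value=0 (bin 0000); offset now 6 = byte 0 bit 6; 50 bits remain
Read 3: bits[6:14] width=8 -> value=91 (bin 01011011); offset now 14 = byte 1 bit 6; 42 bits remain
Read 4: bits[14:25] width=11 -> value=1773 (bin 11011101101); offset now 25 = byte 3 bit 1; 31 bits remain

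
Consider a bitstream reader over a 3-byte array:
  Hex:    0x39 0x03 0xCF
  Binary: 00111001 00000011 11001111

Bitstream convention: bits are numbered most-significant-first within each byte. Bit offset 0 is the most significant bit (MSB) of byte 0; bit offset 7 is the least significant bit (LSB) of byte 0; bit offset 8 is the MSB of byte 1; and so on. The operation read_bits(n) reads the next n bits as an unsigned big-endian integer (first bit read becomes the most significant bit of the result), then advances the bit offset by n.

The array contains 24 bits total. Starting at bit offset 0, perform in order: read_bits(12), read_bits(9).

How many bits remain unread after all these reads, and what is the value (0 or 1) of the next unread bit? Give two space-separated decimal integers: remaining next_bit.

Answer: 3 1

Derivation:
Read 1: bits[0:12] width=12 -> value=912 (bin 001110010000); offset now 12 = byte 1 bit 4; 12 bits remain
Read 2: bits[12:21] width=9 -> value=121 (bin 001111001); offset now 21 = byte 2 bit 5; 3 bits remain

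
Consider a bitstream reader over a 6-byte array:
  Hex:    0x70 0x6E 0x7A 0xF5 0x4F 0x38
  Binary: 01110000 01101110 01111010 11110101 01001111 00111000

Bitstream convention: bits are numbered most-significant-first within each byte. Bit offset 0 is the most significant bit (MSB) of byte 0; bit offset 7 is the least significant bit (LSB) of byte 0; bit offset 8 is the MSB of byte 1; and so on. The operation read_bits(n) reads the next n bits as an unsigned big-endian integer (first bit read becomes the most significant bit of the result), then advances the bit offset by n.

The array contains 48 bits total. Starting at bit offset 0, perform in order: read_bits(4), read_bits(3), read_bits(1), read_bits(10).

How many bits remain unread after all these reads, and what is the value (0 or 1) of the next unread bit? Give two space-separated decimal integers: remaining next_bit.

Answer: 30 1

Derivation:
Read 1: bits[0:4] width=4 -> value=7 (bin 0111); offset now 4 = byte 0 bit 4; 44 bits remain
Read 2: bits[4:7] width=3 -> value=0 (bin 000); offset now 7 = byte 0 bit 7; 41 bits remain
Read 3: bits[7:8] width=1 -> value=0 (bin 0); offset now 8 = byte 1 bit 0; 40 bits remain
Read 4: bits[8:18] width=10 -> value=441 (bin 0110111001); offset now 18 = byte 2 bit 2; 30 bits remain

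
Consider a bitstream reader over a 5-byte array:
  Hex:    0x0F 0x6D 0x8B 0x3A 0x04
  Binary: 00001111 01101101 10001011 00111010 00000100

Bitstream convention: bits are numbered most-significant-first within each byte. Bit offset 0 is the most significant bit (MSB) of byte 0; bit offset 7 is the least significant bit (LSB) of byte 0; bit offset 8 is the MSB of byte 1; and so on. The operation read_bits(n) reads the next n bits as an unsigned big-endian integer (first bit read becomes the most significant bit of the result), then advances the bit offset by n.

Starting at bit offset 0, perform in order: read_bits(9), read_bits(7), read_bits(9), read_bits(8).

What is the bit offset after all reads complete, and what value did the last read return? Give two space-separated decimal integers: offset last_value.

Read 1: bits[0:9] width=9 -> value=30 (bin 000011110); offset now 9 = byte 1 bit 1; 31 bits remain
Read 2: bits[9:16] width=7 -> value=109 (bin 1101101); offset now 16 = byte 2 bit 0; 24 bits remain
Read 3: bits[16:25] width=9 -> value=278 (bin 100010110); offset now 25 = byte 3 bit 1; 15 bits remain
Read 4: bits[25:33] width=8 -> value=116 (bin 01110100); offset now 33 = byte 4 bit 1; 7 bits remain

Answer: 33 116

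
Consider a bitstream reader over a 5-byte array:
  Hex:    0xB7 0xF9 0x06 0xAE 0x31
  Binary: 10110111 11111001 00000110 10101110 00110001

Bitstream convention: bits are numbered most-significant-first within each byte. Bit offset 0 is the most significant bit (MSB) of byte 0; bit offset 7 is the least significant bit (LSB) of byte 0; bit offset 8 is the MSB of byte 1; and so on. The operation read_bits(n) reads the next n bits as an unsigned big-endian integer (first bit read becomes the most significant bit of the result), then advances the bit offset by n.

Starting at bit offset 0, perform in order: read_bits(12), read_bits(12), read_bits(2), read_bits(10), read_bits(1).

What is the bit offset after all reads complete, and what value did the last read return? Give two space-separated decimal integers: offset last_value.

Read 1: bits[0:12] width=12 -> value=2943 (bin 101101111111); offset now 12 = byte 1 bit 4; 28 bits remain
Read 2: bits[12:24] width=12 -> value=2310 (bin 100100000110); offset now 24 = byte 3 bit 0; 16 bits remain
Read 3: bits[24:26] width=2 -> value=2 (bin 10); offset now 26 = byte 3 bit 2; 14 bits remain
Read 4: bits[26:36] width=10 -> value=739 (bin 1011100011); offset now 36 = byte 4 bit 4; 4 bits remain
Read 5: bits[36:37] width=1 -> value=0 (bin 0); offset now 37 = byte 4 bit 5; 3 bits remain

Answer: 37 0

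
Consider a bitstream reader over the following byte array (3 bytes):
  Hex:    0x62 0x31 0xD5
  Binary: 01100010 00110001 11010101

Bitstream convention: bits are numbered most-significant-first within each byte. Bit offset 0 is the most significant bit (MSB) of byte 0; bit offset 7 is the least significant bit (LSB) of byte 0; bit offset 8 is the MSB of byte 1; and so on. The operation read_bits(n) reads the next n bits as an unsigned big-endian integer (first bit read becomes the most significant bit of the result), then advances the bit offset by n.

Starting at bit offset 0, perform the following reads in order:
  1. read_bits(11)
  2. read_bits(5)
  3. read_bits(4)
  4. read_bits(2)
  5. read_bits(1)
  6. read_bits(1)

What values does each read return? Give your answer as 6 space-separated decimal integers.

Answer: 785 17 13 1 0 1

Derivation:
Read 1: bits[0:11] width=11 -> value=785 (bin 01100010001); offset now 11 = byte 1 bit 3; 13 bits remain
Read 2: bits[11:16] width=5 -> value=17 (bin 10001); offset now 16 = byte 2 bit 0; 8 bits remain
Read 3: bits[16:20] width=4 -> value=13 (bin 1101); offset now 20 = byte 2 bit 4; 4 bits remain
Read 4: bits[20:22] width=2 -> value=1 (bin 01); offset now 22 = byte 2 bit 6; 2 bits remain
Read 5: bits[22:23] width=1 -> value=0 (bin 0); offset now 23 = byte 2 bit 7; 1 bits remain
Read 6: bits[23:24] width=1 -> value=1 (bin 1); offset now 24 = byte 3 bit 0; 0 bits remain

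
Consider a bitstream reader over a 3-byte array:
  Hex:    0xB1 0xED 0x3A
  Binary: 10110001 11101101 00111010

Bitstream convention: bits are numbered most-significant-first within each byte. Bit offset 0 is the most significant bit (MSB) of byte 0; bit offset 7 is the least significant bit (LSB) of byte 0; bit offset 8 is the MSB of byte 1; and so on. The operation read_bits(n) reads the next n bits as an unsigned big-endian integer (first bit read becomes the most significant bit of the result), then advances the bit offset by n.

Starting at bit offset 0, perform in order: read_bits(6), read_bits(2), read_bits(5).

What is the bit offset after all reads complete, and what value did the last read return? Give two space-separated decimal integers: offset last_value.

Read 1: bits[0:6] width=6 -> value=44 (bin 101100); offset now 6 = byte 0 bit 6; 18 bits remain
Read 2: bits[6:8] width=2 -> value=1 (bin 01); offset now 8 = byte 1 bit 0; 16 bits remain
Read 3: bits[8:13] width=5 -> value=29 (bin 11101); offset now 13 = byte 1 bit 5; 11 bits remain

Answer: 13 29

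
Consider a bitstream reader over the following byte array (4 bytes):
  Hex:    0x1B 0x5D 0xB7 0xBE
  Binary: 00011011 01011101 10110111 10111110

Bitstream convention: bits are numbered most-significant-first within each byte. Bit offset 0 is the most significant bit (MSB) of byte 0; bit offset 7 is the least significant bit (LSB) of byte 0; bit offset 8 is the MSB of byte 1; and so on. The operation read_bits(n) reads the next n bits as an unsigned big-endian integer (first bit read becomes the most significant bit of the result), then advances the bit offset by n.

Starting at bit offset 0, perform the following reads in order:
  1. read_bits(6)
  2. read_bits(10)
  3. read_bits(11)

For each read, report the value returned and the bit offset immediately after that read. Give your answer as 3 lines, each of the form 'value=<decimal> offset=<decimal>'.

Read 1: bits[0:6] width=6 -> value=6 (bin 000110); offset now 6 = byte 0 bit 6; 26 bits remain
Read 2: bits[6:16] width=10 -> value=861 (bin 1101011101); offset now 16 = byte 2 bit 0; 16 bits remain
Read 3: bits[16:27] width=11 -> value=1469 (bin 10110111101); offset now 27 = byte 3 bit 3; 5 bits remain

Answer: value=6 offset=6
value=861 offset=16
value=1469 offset=27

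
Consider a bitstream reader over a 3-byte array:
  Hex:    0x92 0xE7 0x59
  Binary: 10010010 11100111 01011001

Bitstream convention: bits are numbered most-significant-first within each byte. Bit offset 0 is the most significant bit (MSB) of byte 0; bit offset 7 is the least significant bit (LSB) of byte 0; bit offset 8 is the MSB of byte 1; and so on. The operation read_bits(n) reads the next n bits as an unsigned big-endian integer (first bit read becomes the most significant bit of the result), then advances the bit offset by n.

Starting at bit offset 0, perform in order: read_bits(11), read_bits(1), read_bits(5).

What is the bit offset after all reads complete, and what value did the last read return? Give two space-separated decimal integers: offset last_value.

Read 1: bits[0:11] width=11 -> value=1175 (bin 10010010111); offset now 11 = byte 1 bit 3; 13 bits remain
Read 2: bits[11:12] width=1 -> value=0 (bin 0); offset now 12 = byte 1 bit 4; 12 bits remain
Read 3: bits[12:17] width=5 -> value=14 (bin 01110); offset now 17 = byte 2 bit 1; 7 bits remain

Answer: 17 14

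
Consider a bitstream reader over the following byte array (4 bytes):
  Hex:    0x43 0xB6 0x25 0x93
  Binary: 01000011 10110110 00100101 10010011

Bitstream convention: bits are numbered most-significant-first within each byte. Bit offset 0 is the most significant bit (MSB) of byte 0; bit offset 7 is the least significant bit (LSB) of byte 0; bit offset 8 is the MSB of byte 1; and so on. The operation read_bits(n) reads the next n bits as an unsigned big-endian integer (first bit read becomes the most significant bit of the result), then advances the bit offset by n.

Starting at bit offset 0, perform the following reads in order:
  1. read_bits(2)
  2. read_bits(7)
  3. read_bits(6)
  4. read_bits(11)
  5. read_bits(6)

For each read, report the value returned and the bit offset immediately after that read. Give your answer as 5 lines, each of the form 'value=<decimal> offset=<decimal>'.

Read 1: bits[0:2] width=2 -> value=1 (bin 01); offset now 2 = byte 0 bit 2; 30 bits remain
Read 2: bits[2:9] width=7 -> value=7 (bin 0000111); offset now 9 = byte 1 bit 1; 23 bits remain
Read 3: bits[9:15] width=6 -> value=27 (bin 011011); offset now 15 = byte 1 bit 7; 17 bits remain
Read 4: bits[15:26] width=11 -> value=150 (bin 00010010110); offset now 26 = byte 3 bit 2; 6 bits remain
Read 5: bits[26:32] width=6 -> value=19 (bin 010011); offset now 32 = byte 4 bit 0; 0 bits remain

Answer: value=1 offset=2
value=7 offset=9
value=27 offset=15
value=150 offset=26
value=19 offset=32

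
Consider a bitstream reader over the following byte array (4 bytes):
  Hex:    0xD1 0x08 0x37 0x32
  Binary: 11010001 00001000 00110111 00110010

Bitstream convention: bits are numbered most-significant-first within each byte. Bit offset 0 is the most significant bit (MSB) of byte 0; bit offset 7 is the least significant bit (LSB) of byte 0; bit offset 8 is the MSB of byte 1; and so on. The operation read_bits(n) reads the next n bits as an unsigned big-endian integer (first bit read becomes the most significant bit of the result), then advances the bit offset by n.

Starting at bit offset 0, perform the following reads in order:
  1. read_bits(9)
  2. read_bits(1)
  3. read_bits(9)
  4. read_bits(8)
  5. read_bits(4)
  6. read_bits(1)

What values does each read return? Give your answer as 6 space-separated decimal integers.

Read 1: bits[0:9] width=9 -> value=418 (bin 110100010); offset now 9 = byte 1 bit 1; 23 bits remain
Read 2: bits[9:10] width=1 -> value=0 (bin 0); offset now 10 = byte 1 bit 2; 22 bits remain
Read 3: bits[10:19] width=9 -> value=65 (bin 001000001); offset now 19 = byte 2 bit 3; 13 bits remain
Read 4: bits[19:27] width=8 -> value=185 (bin 10111001); offset now 27 = byte 3 bit 3; 5 bits remain
Read 5: bits[27:31] width=4 -> value=9 (bin 1001); offset now 31 = byte 3 bit 7; 1 bits remain
Read 6: bits[31:32] width=1 -> value=0 (bin 0); offset now 32 = byte 4 bit 0; 0 bits remain

Answer: 418 0 65 185 9 0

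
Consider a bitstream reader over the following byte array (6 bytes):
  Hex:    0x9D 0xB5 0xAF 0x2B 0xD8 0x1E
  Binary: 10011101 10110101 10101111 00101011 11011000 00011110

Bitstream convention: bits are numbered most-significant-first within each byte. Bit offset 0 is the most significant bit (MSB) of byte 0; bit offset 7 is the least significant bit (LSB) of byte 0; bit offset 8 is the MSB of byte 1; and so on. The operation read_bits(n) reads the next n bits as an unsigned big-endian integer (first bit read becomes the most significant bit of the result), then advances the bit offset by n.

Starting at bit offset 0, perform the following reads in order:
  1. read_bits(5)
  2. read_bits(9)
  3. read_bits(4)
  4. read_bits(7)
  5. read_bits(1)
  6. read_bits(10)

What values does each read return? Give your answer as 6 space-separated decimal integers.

Read 1: bits[0:5] width=5 -> value=19 (bin 10011); offset now 5 = byte 0 bit 5; 43 bits remain
Read 2: bits[5:14] width=9 -> value=365 (bin 101101101); offset now 14 = byte 1 bit 6; 34 bits remain
Read 3: bits[14:18] width=4 -> value=6 (bin 0110); offset now 18 = byte 2 bit 2; 30 bits remain
Read 4: bits[18:25] width=7 -> value=94 (bin 1011110); offset now 25 = byte 3 bit 1; 23 bits remain
Read 5: bits[25:26] width=1 -> value=0 (bin 0); offset now 26 = byte 3 bit 2; 22 bits remain
Read 6: bits[26:36] width=10 -> value=701 (bin 1010111101); offset now 36 = byte 4 bit 4; 12 bits remain

Answer: 19 365 6 94 0 701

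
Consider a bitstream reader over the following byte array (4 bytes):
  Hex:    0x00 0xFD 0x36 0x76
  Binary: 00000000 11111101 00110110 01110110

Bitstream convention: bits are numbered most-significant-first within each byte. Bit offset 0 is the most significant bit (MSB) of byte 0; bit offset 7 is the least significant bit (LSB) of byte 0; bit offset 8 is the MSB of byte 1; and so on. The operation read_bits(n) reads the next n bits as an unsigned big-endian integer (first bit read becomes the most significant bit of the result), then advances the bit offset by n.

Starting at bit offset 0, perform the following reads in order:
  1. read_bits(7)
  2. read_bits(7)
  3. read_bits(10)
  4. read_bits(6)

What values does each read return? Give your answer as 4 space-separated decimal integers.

Answer: 0 63 310 29

Derivation:
Read 1: bits[0:7] width=7 -> value=0 (bin 0000000); offset now 7 = byte 0 bit 7; 25 bits remain
Read 2: bits[7:14] width=7 -> value=63 (bin 0111111); offset now 14 = byte 1 bit 6; 18 bits remain
Read 3: bits[14:24] width=10 -> value=310 (bin 0100110110); offset now 24 = byte 3 bit 0; 8 bits remain
Read 4: bits[24:30] width=6 -> value=29 (bin 011101); offset now 30 = byte 3 bit 6; 2 bits remain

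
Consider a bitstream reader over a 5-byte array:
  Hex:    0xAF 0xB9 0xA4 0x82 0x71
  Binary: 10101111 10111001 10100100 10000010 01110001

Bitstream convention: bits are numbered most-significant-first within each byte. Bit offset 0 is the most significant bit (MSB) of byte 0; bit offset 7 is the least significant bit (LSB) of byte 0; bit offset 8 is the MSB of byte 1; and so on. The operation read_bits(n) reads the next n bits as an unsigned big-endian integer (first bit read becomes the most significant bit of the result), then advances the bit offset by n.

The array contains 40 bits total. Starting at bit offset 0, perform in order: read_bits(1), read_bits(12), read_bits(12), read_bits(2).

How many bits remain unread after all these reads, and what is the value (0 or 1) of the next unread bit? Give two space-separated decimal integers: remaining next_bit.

Read 1: bits[0:1] width=1 -> value=1 (bin 1); offset now 1 = byte 0 bit 1; 39 bits remain
Read 2: bits[1:13] width=12 -> value=1527 (bin 010111110111); offset now 13 = byte 1 bit 5; 27 bits remain
Read 3: bits[13:25] width=12 -> value=841 (bin 001101001001); offset now 25 = byte 3 bit 1; 15 bits remain
Read 4: bits[25:27] width=2 -> value=0 (bin 00); offset now 27 = byte 3 bit 3; 13 bits remain

Answer: 13 0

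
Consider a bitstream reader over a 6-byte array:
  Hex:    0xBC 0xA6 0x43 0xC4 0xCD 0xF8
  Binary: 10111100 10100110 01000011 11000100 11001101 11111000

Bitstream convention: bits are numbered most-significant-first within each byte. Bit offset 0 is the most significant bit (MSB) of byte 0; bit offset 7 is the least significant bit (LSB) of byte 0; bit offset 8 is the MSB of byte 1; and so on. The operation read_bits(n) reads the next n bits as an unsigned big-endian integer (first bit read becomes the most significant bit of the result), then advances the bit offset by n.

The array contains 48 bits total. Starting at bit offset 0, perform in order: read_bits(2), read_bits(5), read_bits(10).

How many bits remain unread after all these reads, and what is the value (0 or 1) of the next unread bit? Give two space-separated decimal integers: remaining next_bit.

Answer: 31 1

Derivation:
Read 1: bits[0:2] width=2 -> value=2 (bin 10); offset now 2 = byte 0 bit 2; 46 bits remain
Read 2: bits[2:7] width=5 -> value=30 (bin 11110); offset now 7 = byte 0 bit 7; 41 bits remain
Read 3: bits[7:17] width=10 -> value=332 (bin 0101001100); offset now 17 = byte 2 bit 1; 31 bits remain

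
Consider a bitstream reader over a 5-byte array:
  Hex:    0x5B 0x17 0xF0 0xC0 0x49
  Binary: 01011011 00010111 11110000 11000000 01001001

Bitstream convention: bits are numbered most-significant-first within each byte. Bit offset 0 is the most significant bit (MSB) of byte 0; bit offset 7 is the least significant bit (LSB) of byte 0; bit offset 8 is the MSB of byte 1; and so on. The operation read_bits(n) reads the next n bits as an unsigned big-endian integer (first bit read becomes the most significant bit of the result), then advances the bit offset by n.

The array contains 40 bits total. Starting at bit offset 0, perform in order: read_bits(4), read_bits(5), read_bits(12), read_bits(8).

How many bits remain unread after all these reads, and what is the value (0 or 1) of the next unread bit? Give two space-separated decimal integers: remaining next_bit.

Answer: 11 0

Derivation:
Read 1: bits[0:4] width=4 -> value=5 (bin 0101); offset now 4 = byte 0 bit 4; 36 bits remain
Read 2: bits[4:9] width=5 -> value=22 (bin 10110); offset now 9 = byte 1 bit 1; 31 bits remain
Read 3: bits[9:21] width=12 -> value=766 (bin 001011111110); offset now 21 = byte 2 bit 5; 19 bits remain
Read 4: bits[21:29] width=8 -> value=24 (bin 00011000); offset now 29 = byte 3 bit 5; 11 bits remain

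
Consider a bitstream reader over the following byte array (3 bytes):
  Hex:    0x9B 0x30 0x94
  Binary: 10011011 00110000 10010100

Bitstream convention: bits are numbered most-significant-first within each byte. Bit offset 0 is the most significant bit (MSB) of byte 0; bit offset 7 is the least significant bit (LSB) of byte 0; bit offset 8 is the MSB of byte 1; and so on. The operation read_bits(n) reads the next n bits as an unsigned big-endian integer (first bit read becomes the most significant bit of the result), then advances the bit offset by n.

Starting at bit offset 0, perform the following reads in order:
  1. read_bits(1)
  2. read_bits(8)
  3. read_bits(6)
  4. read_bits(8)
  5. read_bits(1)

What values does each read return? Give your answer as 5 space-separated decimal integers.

Read 1: bits[0:1] width=1 -> value=1 (bin 1); offset now 1 = byte 0 bit 1; 23 bits remain
Read 2: bits[1:9] width=8 -> value=54 (bin 00110110); offset now 9 = byte 1 bit 1; 15 bits remain
Read 3: bits[9:15] width=6 -> value=24 (bin 011000); offset now 15 = byte 1 bit 7; 9 bits remain
Read 4: bits[15:23] width=8 -> value=74 (bin 01001010); offset now 23 = byte 2 bit 7; 1 bits remain
Read 5: bits[23:24] width=1 -> value=0 (bin 0); offset now 24 = byte 3 bit 0; 0 bits remain

Answer: 1 54 24 74 0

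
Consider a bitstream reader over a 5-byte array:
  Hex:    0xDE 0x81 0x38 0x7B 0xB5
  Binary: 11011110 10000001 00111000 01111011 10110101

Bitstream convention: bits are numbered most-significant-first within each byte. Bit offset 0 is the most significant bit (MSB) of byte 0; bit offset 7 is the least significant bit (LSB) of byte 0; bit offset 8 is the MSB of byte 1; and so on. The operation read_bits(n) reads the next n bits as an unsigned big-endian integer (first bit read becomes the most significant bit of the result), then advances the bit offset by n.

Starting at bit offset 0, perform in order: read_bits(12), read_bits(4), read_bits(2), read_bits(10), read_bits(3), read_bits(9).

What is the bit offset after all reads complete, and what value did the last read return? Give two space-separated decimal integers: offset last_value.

Answer: 40 437

Derivation:
Read 1: bits[0:12] width=12 -> value=3560 (bin 110111101000); offset now 12 = byte 1 bit 4; 28 bits remain
Read 2: bits[12:16] width=4 -> value=1 (bin 0001); offset now 16 = byte 2 bit 0; 24 bits remain
Read 3: bits[16:18] width=2 -> value=0 (bin 00); offset now 18 = byte 2 bit 2; 22 bits remain
Read 4: bits[18:28] width=10 -> value=903 (bin 1110000111); offset now 28 = byte 3 bit 4; 12 bits remain
Read 5: bits[28:31] width=3 -> value=5 (bin 101); offset now 31 = byte 3 bit 7; 9 bits remain
Read 6: bits[31:40] width=9 -> value=437 (bin 110110101); offset now 40 = byte 5 bit 0; 0 bits remain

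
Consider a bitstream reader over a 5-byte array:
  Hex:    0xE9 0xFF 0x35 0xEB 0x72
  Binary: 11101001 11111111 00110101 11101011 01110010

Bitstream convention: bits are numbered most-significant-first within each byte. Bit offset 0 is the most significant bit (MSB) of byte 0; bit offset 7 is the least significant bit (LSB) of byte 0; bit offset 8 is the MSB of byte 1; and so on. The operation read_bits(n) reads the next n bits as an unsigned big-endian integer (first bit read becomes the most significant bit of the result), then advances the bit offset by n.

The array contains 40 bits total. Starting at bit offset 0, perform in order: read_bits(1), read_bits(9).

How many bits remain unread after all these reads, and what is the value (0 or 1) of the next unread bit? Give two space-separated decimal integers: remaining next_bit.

Answer: 30 1

Derivation:
Read 1: bits[0:1] width=1 -> value=1 (bin 1); offset now 1 = byte 0 bit 1; 39 bits remain
Read 2: bits[1:10] width=9 -> value=423 (bin 110100111); offset now 10 = byte 1 bit 2; 30 bits remain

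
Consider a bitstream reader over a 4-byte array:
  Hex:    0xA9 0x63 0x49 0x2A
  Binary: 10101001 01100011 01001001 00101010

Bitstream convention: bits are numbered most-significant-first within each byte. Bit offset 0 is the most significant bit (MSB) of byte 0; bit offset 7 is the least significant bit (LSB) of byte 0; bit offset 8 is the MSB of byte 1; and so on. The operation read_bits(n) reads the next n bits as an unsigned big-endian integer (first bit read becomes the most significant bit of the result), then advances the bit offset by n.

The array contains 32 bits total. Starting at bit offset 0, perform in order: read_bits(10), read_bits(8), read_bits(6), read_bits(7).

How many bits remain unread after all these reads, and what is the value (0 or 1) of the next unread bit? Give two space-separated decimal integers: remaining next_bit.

Read 1: bits[0:10] width=10 -> value=677 (bin 1010100101); offset now 10 = byte 1 bit 2; 22 bits remain
Read 2: bits[10:18] width=8 -> value=141 (bin 10001101); offset now 18 = byte 2 bit 2; 14 bits remain
Read 3: bits[18:24] width=6 -> value=9 (bin 001001); offset now 24 = byte 3 bit 0; 8 bits remain
Read 4: bits[24:31] width=7 -> value=21 (bin 0010101); offset now 31 = byte 3 bit 7; 1 bits remain

Answer: 1 0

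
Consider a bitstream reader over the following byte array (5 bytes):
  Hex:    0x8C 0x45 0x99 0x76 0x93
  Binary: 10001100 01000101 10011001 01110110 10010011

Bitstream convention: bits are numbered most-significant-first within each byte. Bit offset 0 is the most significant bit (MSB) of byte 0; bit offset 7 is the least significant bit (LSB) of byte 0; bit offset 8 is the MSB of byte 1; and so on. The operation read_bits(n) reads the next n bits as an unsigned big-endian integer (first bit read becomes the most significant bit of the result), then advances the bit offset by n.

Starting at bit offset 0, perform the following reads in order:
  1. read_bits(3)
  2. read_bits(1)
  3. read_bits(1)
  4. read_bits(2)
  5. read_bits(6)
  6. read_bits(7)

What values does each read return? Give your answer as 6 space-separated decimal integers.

Answer: 4 0 1 2 8 89

Derivation:
Read 1: bits[0:3] width=3 -> value=4 (bin 100); offset now 3 = byte 0 bit 3; 37 bits remain
Read 2: bits[3:4] width=1 -> value=0 (bin 0); offset now 4 = byte 0 bit 4; 36 bits remain
Read 3: bits[4:5] width=1 -> value=1 (bin 1); offset now 5 = byte 0 bit 5; 35 bits remain
Read 4: bits[5:7] width=2 -> value=2 (bin 10); offset now 7 = byte 0 bit 7; 33 bits remain
Read 5: bits[7:13] width=6 -> value=8 (bin 001000); offset now 13 = byte 1 bit 5; 27 bits remain
Read 6: bits[13:20] width=7 -> value=89 (bin 1011001); offset now 20 = byte 2 bit 4; 20 bits remain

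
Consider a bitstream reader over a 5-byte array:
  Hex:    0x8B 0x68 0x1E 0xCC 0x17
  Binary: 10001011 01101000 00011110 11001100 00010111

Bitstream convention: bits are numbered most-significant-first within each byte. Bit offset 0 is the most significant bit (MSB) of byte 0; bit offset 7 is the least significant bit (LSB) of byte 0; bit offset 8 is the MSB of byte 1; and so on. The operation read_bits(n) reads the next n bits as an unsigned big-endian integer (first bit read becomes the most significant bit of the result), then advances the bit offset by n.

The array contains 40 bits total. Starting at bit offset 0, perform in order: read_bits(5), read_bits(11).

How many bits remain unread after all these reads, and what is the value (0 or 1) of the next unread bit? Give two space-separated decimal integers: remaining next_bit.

Read 1: bits[0:5] width=5 -> value=17 (bin 10001); offset now 5 = byte 0 bit 5; 35 bits remain
Read 2: bits[5:16] width=11 -> value=872 (bin 01101101000); offset now 16 = byte 2 bit 0; 24 bits remain

Answer: 24 0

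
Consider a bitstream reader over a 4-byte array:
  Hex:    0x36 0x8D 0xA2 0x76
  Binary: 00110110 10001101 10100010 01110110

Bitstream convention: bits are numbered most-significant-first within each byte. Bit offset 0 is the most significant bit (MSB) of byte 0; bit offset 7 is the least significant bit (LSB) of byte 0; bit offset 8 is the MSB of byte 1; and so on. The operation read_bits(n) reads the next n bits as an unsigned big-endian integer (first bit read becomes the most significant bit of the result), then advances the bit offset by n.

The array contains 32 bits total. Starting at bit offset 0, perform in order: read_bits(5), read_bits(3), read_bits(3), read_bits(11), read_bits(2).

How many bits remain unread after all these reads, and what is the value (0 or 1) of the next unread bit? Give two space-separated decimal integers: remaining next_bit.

Read 1: bits[0:5] width=5 -> value=6 (bin 00110); offset now 5 = byte 0 bit 5; 27 bits remain
Read 2: bits[5:8] width=3 -> value=6 (bin 110); offset now 8 = byte 1 bit 0; 24 bits remain
Read 3: bits[8:11] width=3 -> value=4 (bin 100); offset now 11 = byte 1 bit 3; 21 bits remain
Read 4: bits[11:22] width=11 -> value=872 (bin 01101101000); offset now 22 = byte 2 bit 6; 10 bits remain
Read 5: bits[22:24] width=2 -> value=2 (bin 10); offset now 24 = byte 3 bit 0; 8 bits remain

Answer: 8 0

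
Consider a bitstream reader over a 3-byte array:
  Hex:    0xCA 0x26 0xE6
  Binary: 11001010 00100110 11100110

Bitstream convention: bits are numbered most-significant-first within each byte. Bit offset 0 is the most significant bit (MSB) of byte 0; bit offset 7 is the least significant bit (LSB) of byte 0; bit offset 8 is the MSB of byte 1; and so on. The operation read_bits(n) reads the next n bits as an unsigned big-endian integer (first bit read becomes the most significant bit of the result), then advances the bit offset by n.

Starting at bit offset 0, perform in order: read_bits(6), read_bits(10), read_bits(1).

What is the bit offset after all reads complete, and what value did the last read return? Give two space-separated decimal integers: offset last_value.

Answer: 17 1

Derivation:
Read 1: bits[0:6] width=6 -> value=50 (bin 110010); offset now 6 = byte 0 bit 6; 18 bits remain
Read 2: bits[6:16] width=10 -> value=550 (bin 1000100110); offset now 16 = byte 2 bit 0; 8 bits remain
Read 3: bits[16:17] width=1 -> value=1 (bin 1); offset now 17 = byte 2 bit 1; 7 bits remain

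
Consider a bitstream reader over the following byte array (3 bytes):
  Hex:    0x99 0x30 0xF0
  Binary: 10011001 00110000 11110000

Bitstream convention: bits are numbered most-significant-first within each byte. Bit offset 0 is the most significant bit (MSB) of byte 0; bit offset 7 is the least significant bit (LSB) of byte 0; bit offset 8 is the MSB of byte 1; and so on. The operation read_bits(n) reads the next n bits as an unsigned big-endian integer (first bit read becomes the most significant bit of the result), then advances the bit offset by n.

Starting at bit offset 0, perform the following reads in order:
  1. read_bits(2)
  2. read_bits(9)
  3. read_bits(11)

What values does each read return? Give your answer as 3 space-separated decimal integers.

Read 1: bits[0:2] width=2 -> value=2 (bin 10); offset now 2 = byte 0 bit 2; 22 bits remain
Read 2: bits[2:11] width=9 -> value=201 (bin 011001001); offset now 11 = byte 1 bit 3; 13 bits remain
Read 3: bits[11:22] width=11 -> value=1084 (bin 10000111100); offset now 22 = byte 2 bit 6; 2 bits remain

Answer: 2 201 1084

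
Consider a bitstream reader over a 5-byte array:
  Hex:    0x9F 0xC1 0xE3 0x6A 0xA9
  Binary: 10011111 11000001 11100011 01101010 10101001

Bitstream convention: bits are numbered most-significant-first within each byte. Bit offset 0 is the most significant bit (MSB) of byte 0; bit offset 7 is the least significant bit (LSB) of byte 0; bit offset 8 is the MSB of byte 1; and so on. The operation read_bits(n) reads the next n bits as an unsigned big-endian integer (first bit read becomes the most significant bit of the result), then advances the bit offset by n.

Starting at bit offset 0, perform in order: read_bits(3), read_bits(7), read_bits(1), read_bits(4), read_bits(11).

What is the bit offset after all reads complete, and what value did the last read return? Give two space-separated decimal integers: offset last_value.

Answer: 26 1933

Derivation:
Read 1: bits[0:3] width=3 -> value=4 (bin 100); offset now 3 = byte 0 bit 3; 37 bits remain
Read 2: bits[3:10] width=7 -> value=127 (bin 1111111); offset now 10 = byte 1 bit 2; 30 bits remain
Read 3: bits[10:11] width=1 -> value=0 (bin 0); offset now 11 = byte 1 bit 3; 29 bits remain
Read 4: bits[11:15] width=4 -> value=0 (bin 0000); offset now 15 = byte 1 bit 7; 25 bits remain
Read 5: bits[15:26] width=11 -> value=1933 (bin 11110001101); offset now 26 = byte 3 bit 2; 14 bits remain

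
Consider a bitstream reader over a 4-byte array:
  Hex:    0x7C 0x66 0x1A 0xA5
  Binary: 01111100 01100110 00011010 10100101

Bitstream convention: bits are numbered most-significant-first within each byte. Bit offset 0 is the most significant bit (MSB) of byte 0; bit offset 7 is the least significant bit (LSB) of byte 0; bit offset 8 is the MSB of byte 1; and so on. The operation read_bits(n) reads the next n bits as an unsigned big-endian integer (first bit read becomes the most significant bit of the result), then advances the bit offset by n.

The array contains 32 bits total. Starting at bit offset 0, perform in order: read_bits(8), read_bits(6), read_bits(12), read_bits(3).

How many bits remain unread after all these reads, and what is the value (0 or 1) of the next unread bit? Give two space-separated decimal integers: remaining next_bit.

Answer: 3 1

Derivation:
Read 1: bits[0:8] width=8 -> value=124 (bin 01111100); offset now 8 = byte 1 bit 0; 24 bits remain
Read 2: bits[8:14] width=6 -> value=25 (bin 011001); offset now 14 = byte 1 bit 6; 18 bits remain
Read 3: bits[14:26] width=12 -> value=2154 (bin 100001101010); offset now 26 = byte 3 bit 2; 6 bits remain
Read 4: bits[26:29] width=3 -> value=4 (bin 100); offset now 29 = byte 3 bit 5; 3 bits remain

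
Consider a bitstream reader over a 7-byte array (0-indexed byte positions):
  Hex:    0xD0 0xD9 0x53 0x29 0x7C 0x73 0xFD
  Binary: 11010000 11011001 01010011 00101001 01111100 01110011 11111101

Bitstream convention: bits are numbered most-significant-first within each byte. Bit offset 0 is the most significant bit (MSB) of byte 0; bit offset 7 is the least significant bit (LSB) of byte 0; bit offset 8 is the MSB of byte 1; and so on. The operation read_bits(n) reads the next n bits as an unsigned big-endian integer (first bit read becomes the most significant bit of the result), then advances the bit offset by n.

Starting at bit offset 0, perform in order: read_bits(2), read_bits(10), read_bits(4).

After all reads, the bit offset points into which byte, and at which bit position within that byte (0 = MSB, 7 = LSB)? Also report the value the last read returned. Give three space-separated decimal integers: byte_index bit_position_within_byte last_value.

Answer: 2 0 9

Derivation:
Read 1: bits[0:2] width=2 -> value=3 (bin 11); offset now 2 = byte 0 bit 2; 54 bits remain
Read 2: bits[2:12] width=10 -> value=269 (bin 0100001101); offset now 12 = byte 1 bit 4; 44 bits remain
Read 3: bits[12:16] width=4 -> value=9 (bin 1001); offset now 16 = byte 2 bit 0; 40 bits remain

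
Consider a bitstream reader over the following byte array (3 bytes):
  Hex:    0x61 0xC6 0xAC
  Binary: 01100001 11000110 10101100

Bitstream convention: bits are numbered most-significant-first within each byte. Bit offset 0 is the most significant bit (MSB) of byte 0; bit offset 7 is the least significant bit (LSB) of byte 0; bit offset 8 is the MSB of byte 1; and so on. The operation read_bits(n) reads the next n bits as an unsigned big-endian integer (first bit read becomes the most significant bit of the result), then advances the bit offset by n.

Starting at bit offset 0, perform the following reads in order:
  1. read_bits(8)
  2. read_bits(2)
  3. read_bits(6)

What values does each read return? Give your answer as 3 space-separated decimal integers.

Answer: 97 3 6

Derivation:
Read 1: bits[0:8] width=8 -> value=97 (bin 01100001); offset now 8 = byte 1 bit 0; 16 bits remain
Read 2: bits[8:10] width=2 -> value=3 (bin 11); offset now 10 = byte 1 bit 2; 14 bits remain
Read 3: bits[10:16] width=6 -> value=6 (bin 000110); offset now 16 = byte 2 bit 0; 8 bits remain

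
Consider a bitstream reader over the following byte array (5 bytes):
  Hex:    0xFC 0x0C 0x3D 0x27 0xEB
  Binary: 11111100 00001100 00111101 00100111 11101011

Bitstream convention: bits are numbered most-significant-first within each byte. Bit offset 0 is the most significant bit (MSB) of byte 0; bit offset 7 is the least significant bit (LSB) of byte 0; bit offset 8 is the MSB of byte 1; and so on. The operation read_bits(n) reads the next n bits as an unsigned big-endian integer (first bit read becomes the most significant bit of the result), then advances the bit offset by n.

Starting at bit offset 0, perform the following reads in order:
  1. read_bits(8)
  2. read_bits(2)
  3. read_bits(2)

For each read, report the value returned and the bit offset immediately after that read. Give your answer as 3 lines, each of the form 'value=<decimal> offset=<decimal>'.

Read 1: bits[0:8] width=8 -> value=252 (bin 11111100); offset now 8 = byte 1 bit 0; 32 bits remain
Read 2: bits[8:10] width=2 -> value=0 (bin 00); offset now 10 = byte 1 bit 2; 30 bits remain
Read 3: bits[10:12] width=2 -> value=0 (bin 00); offset now 12 = byte 1 bit 4; 28 bits remain

Answer: value=252 offset=8
value=0 offset=10
value=0 offset=12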